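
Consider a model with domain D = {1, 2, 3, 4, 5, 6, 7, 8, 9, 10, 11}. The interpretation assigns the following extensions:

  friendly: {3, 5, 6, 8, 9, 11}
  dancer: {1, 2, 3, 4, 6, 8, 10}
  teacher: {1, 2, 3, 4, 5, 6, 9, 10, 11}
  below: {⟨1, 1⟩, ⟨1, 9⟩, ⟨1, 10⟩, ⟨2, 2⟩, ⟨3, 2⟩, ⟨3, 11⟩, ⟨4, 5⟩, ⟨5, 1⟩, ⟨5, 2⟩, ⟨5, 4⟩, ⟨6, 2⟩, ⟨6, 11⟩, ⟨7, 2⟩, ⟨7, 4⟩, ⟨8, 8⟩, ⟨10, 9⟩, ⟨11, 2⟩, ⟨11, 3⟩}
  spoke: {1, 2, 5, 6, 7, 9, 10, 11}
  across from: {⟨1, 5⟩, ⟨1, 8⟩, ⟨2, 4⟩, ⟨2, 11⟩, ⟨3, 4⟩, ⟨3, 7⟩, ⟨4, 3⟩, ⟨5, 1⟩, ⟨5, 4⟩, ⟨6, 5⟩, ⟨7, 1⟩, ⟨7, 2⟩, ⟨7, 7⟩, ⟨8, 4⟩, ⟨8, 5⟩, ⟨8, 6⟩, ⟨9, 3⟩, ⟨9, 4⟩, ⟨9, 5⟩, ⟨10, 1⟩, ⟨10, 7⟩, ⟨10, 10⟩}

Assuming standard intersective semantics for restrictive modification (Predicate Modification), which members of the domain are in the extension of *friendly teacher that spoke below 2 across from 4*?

⟦that spoke⟧ = ⟦spoke⟧ = {1, 2, 5, 6, 7, 9, 10, 11}
⟦below 2⟧ = {x : ⟨x, 2⟩ ∈ ⟦below⟧} = {2, 3, 5, 6, 7, 11}
⟦across from 4⟧ = {x : ⟨x, 4⟩ ∈ ⟦across from⟧} = {2, 3, 5, 8, 9}
⟦teacher⟧ = {1, 2, 3, 4, 5, 6, 9, 10, 11}
… ∩ ⟦that spoke⟧ = {1, 2, 3, 4, 5, 6, 9, 10, 11} ∩ {1, 2, 5, 6, 7, 9, 10, 11} = {1, 2, 5, 6, 9, 10, 11}
… ∩ ⟦below 2⟧ = {1, 2, 5, 6, 9, 10, 11} ∩ {2, 3, 5, 6, 7, 11} = {2, 5, 6, 11}
… ∩ ⟦across from 4⟧ = {2, 5, 6, 11} ∩ {2, 3, 5, 8, 9} = {2, 5}
… ∩ ⟦friendly⟧ = {2, 5} ∩ {3, 5, 6, 8, 9, 11} = {5}
So ⟦friendly teacher that spoke below 2 across from 4⟧ = {5}.

{5}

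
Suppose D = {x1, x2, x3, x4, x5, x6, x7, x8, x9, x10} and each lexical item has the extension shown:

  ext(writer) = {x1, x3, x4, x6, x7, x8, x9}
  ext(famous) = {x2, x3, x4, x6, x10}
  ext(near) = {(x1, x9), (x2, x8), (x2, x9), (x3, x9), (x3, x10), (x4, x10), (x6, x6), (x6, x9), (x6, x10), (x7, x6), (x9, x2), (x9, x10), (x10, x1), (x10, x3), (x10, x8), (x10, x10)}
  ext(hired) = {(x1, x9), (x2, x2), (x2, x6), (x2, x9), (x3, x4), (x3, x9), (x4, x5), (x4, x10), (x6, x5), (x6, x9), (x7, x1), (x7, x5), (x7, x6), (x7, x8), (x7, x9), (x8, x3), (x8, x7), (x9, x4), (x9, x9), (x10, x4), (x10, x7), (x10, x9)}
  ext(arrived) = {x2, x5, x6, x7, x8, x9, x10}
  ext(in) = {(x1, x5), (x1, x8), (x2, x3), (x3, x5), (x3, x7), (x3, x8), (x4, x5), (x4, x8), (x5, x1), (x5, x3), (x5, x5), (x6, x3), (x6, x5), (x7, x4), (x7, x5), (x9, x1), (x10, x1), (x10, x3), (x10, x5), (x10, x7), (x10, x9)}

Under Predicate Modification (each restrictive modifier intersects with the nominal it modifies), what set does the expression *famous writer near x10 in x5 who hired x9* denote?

{x3, x6}

⟦near x10⟧ = {x : ⟨x, x10⟩ ∈ ⟦near⟧} = {x3, x4, x6, x9, x10}
⟦in x5⟧ = {x : ⟨x, x5⟩ ∈ ⟦in⟧} = {x1, x3, x4, x5, x6, x7, x10}
⟦who hired x9⟧ = {x : ⟨x, x9⟩ ∈ ⟦hired⟧} = {x1, x2, x3, x6, x7, x9, x10}
⟦writer⟧ = {x1, x3, x4, x6, x7, x8, x9}
… ∩ ⟦near x10⟧ = {x1, x3, x4, x6, x7, x8, x9} ∩ {x3, x4, x6, x9, x10} = {x3, x4, x6, x9}
… ∩ ⟦in x5⟧ = {x3, x4, x6, x9} ∩ {x1, x3, x4, x5, x6, x7, x10} = {x3, x4, x6}
… ∩ ⟦who hired x9⟧ = {x3, x4, x6} ∩ {x1, x2, x3, x6, x7, x9, x10} = {x3, x6}
… ∩ ⟦famous⟧ = {x3, x6} ∩ {x2, x3, x4, x6, x10} = {x3, x6}
So ⟦famous writer near x10 in x5 who hired x9⟧ = {x3, x6}.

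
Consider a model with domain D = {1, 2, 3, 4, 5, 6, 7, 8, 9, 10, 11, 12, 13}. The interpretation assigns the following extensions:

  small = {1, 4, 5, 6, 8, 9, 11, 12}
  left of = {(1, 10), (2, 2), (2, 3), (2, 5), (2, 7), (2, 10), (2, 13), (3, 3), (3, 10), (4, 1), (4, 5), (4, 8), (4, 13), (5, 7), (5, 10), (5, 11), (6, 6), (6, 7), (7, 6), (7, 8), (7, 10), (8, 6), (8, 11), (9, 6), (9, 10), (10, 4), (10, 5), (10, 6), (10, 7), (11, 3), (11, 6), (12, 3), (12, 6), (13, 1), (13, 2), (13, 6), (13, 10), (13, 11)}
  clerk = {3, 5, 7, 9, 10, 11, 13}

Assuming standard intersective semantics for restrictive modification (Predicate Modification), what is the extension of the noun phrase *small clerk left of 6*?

⟦left of 6⟧ = {x : ⟨x, 6⟩ ∈ ⟦left of⟧} = {6, 7, 8, 9, 10, 11, 12, 13}
⟦clerk⟧ = {3, 5, 7, 9, 10, 11, 13}
… ∩ ⟦left of 6⟧ = {3, 5, 7, 9, 10, 11, 13} ∩ {6, 7, 8, 9, 10, 11, 12, 13} = {7, 9, 10, 11, 13}
… ∩ ⟦small⟧ = {7, 9, 10, 11, 13} ∩ {1, 4, 5, 6, 8, 9, 11, 12} = {9, 11}
So ⟦small clerk left of 6⟧ = {9, 11}.

{9, 11}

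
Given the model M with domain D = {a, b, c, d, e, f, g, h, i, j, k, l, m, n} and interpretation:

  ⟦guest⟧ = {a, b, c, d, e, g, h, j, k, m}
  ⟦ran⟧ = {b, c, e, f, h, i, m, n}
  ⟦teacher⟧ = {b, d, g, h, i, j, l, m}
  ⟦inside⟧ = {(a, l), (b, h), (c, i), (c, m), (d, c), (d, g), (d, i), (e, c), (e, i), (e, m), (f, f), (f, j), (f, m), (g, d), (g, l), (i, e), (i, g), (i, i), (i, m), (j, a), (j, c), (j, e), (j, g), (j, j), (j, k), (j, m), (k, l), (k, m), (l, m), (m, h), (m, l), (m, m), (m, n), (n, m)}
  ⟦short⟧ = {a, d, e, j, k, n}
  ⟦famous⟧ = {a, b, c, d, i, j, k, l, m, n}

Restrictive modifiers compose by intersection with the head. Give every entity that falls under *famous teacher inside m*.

{i, j, l, m}

⟦inside m⟧ = {x : ⟨x, m⟩ ∈ ⟦inside⟧} = {c, e, f, i, j, k, l, m, n}
⟦teacher⟧ = {b, d, g, h, i, j, l, m}
… ∩ ⟦inside m⟧ = {b, d, g, h, i, j, l, m} ∩ {c, e, f, i, j, k, l, m, n} = {i, j, l, m}
… ∩ ⟦famous⟧ = {i, j, l, m} ∩ {a, b, c, d, i, j, k, l, m, n} = {i, j, l, m}
So ⟦famous teacher inside m⟧ = {i, j, l, m}.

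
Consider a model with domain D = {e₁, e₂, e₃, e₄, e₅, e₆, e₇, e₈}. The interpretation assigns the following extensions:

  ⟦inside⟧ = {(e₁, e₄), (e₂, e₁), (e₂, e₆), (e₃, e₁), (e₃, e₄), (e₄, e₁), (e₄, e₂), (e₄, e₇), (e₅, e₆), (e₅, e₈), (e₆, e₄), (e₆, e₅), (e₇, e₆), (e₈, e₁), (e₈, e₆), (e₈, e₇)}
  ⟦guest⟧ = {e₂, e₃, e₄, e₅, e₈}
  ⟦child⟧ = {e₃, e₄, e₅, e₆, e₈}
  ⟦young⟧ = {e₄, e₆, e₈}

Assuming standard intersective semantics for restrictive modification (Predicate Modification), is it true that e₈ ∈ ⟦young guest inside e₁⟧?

yes

⟦inside e₁⟧ = {x : ⟨x, e₁⟩ ∈ ⟦inside⟧} = {e₂, e₃, e₄, e₈}
⟦guest⟧ = {e₂, e₃, e₄, e₅, e₈}
… ∩ ⟦inside e₁⟧ = {e₂, e₃, e₄, e₅, e₈} ∩ {e₂, e₃, e₄, e₈} = {e₂, e₃, e₄, e₈}
… ∩ ⟦young⟧ = {e₂, e₃, e₄, e₈} ∩ {e₄, e₆, e₈} = {e₄, e₈}
⟦young guest inside e₁⟧ = {e₄, e₈}; e₈ ∈ this set.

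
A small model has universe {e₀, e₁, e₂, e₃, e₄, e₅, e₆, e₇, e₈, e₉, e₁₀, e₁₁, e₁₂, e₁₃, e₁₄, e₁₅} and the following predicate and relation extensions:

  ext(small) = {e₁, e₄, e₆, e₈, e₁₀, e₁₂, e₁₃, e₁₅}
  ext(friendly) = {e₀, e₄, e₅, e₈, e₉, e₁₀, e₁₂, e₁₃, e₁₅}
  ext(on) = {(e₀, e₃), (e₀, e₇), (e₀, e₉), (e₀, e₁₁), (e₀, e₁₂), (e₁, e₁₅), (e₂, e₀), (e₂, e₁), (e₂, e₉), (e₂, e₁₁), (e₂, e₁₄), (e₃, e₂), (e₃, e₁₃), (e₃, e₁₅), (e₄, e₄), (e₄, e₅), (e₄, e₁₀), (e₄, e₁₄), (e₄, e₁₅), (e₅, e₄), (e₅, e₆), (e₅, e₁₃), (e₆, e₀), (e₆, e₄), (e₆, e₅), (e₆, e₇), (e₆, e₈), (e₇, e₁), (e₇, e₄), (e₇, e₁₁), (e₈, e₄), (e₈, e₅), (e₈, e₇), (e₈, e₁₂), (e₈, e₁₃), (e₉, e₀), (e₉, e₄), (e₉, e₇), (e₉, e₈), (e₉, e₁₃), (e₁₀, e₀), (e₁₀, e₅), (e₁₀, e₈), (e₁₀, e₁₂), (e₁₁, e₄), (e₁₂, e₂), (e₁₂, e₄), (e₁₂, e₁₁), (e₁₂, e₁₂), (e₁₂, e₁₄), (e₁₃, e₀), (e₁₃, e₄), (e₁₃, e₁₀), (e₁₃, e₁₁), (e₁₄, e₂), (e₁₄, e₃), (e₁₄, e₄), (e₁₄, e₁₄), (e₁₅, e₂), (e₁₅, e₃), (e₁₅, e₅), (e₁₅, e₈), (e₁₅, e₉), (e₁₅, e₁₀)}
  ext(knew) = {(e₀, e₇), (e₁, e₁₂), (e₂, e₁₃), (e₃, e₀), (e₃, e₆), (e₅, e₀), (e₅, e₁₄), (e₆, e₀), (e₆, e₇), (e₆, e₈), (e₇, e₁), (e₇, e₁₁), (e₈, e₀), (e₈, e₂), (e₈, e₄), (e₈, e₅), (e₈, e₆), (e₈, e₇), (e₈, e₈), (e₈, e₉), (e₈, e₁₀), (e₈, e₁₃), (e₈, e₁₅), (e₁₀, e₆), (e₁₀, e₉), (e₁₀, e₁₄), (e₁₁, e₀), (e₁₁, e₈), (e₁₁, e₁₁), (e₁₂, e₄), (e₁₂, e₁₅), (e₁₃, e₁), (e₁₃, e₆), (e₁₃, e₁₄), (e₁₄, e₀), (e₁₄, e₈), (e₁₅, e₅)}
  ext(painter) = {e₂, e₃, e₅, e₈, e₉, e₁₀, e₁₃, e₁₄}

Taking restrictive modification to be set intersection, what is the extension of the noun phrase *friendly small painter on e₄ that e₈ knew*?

{e₈, e₁₃}

⟦on e₄⟧ = {x : ⟨x, e₄⟩ ∈ ⟦on⟧} = {e₄, e₅, e₆, e₇, e₈, e₉, e₁₁, e₁₂, e₁₃, e₁₄}
⟦that e₈ knew⟧ = {x : ⟨e₈, x⟩ ∈ ⟦knew⟧} = {e₀, e₂, e₄, e₅, e₆, e₇, e₈, e₉, e₁₀, e₁₃, e₁₅}
⟦painter⟧ = {e₂, e₃, e₅, e₈, e₉, e₁₀, e₁₃, e₁₄}
… ∩ ⟦on e₄⟧ = {e₂, e₃, e₅, e₈, e₉, e₁₀, e₁₃, e₁₄} ∩ {e₄, e₅, e₆, e₇, e₈, e₉, e₁₁, e₁₂, e₁₃, e₁₄} = {e₅, e₈, e₉, e₁₃, e₁₄}
… ∩ ⟦that e₈ knew⟧ = {e₅, e₈, e₉, e₁₃, e₁₄} ∩ {e₀, e₂, e₄, e₅, e₆, e₇, e₈, e₉, e₁₀, e₁₃, e₁₅} = {e₅, e₈, e₉, e₁₃}
… ∩ ⟦friendly⟧ = {e₅, e₈, e₉, e₁₃} ∩ {e₀, e₄, e₅, e₈, e₉, e₁₀, e₁₂, e₁₃, e₁₅} = {e₅, e₈, e₉, e₁₃}
… ∩ ⟦small⟧ = {e₅, e₈, e₉, e₁₃} ∩ {e₁, e₄, e₆, e₈, e₁₀, e₁₂, e₁₃, e₁₅} = {e₈, e₁₃}
So ⟦friendly small painter on e₄ that e₈ knew⟧ = {e₈, e₁₃}.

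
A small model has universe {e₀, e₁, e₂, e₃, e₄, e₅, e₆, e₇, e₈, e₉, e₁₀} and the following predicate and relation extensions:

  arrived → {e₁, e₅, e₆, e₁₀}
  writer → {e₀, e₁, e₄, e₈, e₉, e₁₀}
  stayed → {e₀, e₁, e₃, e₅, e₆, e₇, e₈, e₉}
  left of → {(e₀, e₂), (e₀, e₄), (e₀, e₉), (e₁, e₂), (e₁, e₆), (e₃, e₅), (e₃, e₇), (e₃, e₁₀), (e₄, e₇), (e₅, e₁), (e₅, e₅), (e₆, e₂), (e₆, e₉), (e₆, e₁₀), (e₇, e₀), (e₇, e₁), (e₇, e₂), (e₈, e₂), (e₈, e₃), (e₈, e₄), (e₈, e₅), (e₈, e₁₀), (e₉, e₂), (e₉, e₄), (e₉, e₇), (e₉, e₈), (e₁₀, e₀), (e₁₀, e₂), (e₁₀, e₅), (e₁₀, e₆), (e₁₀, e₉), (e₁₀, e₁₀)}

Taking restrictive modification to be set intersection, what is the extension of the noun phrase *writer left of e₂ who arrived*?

⟦left of e₂⟧ = {x : ⟨x, e₂⟩ ∈ ⟦left of⟧} = {e₀, e₁, e₆, e₇, e₈, e₉, e₁₀}
⟦who arrived⟧ = ⟦arrived⟧ = {e₁, e₅, e₆, e₁₀}
⟦writer⟧ = {e₀, e₁, e₄, e₈, e₉, e₁₀}
… ∩ ⟦left of e₂⟧ = {e₀, e₁, e₄, e₈, e₉, e₁₀} ∩ {e₀, e₁, e₆, e₇, e₈, e₉, e₁₀} = {e₀, e₁, e₈, e₉, e₁₀}
… ∩ ⟦who arrived⟧ = {e₀, e₁, e₈, e₉, e₁₀} ∩ {e₁, e₅, e₆, e₁₀} = {e₁, e₁₀}
So ⟦writer left of e₂ who arrived⟧ = {e₁, e₁₀}.

{e₁, e₁₀}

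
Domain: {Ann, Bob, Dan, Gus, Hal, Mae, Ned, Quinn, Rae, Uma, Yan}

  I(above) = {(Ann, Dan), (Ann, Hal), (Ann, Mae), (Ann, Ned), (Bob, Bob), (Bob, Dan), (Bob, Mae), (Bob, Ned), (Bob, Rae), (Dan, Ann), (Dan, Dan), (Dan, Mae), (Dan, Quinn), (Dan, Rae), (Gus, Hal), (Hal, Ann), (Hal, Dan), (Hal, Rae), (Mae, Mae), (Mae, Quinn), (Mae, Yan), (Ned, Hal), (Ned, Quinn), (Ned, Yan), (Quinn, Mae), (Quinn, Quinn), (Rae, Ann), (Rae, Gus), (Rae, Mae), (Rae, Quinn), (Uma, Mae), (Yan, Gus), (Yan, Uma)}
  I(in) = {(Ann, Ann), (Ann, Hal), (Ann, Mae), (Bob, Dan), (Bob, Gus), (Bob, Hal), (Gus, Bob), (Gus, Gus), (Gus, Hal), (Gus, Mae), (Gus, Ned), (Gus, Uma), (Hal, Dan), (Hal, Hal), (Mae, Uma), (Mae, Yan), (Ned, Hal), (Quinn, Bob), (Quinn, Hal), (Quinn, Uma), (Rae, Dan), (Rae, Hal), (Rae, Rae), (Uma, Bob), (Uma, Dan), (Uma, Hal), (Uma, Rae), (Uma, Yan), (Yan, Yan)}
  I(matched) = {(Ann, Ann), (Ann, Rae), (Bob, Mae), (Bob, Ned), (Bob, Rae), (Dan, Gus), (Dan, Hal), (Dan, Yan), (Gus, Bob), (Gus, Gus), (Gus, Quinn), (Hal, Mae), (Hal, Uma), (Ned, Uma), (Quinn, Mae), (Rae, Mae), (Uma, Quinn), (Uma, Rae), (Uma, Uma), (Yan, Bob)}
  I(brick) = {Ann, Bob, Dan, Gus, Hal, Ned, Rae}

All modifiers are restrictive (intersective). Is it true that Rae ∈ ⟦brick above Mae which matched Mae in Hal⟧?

⟦above Mae⟧ = {x : ⟨x, Mae⟩ ∈ ⟦above⟧} = {Ann, Bob, Dan, Mae, Quinn, Rae, Uma}
⟦which matched Mae⟧ = {x : ⟨x, Mae⟩ ∈ ⟦matched⟧} = {Bob, Hal, Quinn, Rae}
⟦in Hal⟧ = {x : ⟨x, Hal⟩ ∈ ⟦in⟧} = {Ann, Bob, Gus, Hal, Ned, Quinn, Rae, Uma}
⟦brick⟧ = {Ann, Bob, Dan, Gus, Hal, Ned, Rae}
… ∩ ⟦above Mae⟧ = {Ann, Bob, Dan, Gus, Hal, Ned, Rae} ∩ {Ann, Bob, Dan, Mae, Quinn, Rae, Uma} = {Ann, Bob, Dan, Rae}
… ∩ ⟦which matched Mae⟧ = {Ann, Bob, Dan, Rae} ∩ {Bob, Hal, Quinn, Rae} = {Bob, Rae}
… ∩ ⟦in Hal⟧ = {Bob, Rae} ∩ {Ann, Bob, Gus, Hal, Ned, Quinn, Rae, Uma} = {Bob, Rae}
⟦brick above Mae which matched Mae in Hal⟧ = {Bob, Rae}; Rae ∈ this set.

yes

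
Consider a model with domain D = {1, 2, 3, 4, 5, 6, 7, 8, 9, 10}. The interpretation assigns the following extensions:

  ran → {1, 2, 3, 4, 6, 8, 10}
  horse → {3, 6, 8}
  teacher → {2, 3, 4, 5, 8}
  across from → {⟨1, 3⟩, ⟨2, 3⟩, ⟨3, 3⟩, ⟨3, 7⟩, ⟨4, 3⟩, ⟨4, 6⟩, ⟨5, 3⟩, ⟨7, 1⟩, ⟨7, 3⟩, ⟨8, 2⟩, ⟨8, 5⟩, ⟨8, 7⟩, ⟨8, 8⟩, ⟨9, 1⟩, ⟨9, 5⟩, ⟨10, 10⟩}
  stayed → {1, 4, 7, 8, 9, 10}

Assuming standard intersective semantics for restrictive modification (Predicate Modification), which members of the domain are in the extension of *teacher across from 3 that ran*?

⟦across from 3⟧ = {x : ⟨x, 3⟩ ∈ ⟦across from⟧} = {1, 2, 3, 4, 5, 7}
⟦that ran⟧ = ⟦ran⟧ = {1, 2, 3, 4, 6, 8, 10}
⟦teacher⟧ = {2, 3, 4, 5, 8}
… ∩ ⟦across from 3⟧ = {2, 3, 4, 5, 8} ∩ {1, 2, 3, 4, 5, 7} = {2, 3, 4, 5}
… ∩ ⟦that ran⟧ = {2, 3, 4, 5} ∩ {1, 2, 3, 4, 6, 8, 10} = {2, 3, 4}
So ⟦teacher across from 3 that ran⟧ = {2, 3, 4}.

{2, 3, 4}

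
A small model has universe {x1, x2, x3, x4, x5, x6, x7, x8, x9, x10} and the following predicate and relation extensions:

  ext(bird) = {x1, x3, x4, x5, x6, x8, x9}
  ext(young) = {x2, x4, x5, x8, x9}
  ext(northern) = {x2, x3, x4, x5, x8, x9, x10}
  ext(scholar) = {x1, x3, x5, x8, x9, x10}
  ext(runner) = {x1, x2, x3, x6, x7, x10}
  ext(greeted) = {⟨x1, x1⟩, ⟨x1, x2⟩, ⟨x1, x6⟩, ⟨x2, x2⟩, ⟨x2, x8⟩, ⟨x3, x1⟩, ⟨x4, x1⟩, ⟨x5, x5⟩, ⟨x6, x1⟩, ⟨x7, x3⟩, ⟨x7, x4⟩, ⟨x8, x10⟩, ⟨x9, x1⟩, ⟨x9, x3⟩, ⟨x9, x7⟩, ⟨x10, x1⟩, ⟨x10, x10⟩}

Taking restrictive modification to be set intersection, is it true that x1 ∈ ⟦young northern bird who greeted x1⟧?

⟦who greeted x1⟧ = {x : ⟨x, x1⟩ ∈ ⟦greeted⟧} = {x1, x3, x4, x6, x9, x10}
⟦bird⟧ = {x1, x3, x4, x5, x6, x8, x9}
… ∩ ⟦who greeted x1⟧ = {x1, x3, x4, x5, x6, x8, x9} ∩ {x1, x3, x4, x6, x9, x10} = {x1, x3, x4, x6, x9}
… ∩ ⟦young⟧ = {x1, x3, x4, x6, x9} ∩ {x2, x4, x5, x8, x9} = {x4, x9}
… ∩ ⟦northern⟧ = {x4, x9} ∩ {x2, x3, x4, x5, x8, x9, x10} = {x4, x9}
⟦young northern bird who greeted x1⟧ = {x4, x9}; x1 ∉ this set.

no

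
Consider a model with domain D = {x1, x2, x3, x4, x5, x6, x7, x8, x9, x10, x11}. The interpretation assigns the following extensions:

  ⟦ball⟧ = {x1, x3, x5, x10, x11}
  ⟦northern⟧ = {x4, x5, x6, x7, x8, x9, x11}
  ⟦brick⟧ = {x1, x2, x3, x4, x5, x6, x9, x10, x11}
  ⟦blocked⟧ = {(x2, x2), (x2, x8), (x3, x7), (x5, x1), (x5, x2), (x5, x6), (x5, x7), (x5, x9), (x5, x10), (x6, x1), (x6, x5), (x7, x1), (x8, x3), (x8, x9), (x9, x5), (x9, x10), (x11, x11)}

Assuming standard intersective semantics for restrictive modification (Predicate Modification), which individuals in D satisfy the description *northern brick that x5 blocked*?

{x6, x9}

⟦that x5 blocked⟧ = {x : ⟨x5, x⟩ ∈ ⟦blocked⟧} = {x1, x2, x6, x7, x9, x10}
⟦brick⟧ = {x1, x2, x3, x4, x5, x6, x9, x10, x11}
… ∩ ⟦that x5 blocked⟧ = {x1, x2, x3, x4, x5, x6, x9, x10, x11} ∩ {x1, x2, x6, x7, x9, x10} = {x1, x2, x6, x9, x10}
… ∩ ⟦northern⟧ = {x1, x2, x6, x9, x10} ∩ {x4, x5, x6, x7, x8, x9, x11} = {x6, x9}
So ⟦northern brick that x5 blocked⟧ = {x6, x9}.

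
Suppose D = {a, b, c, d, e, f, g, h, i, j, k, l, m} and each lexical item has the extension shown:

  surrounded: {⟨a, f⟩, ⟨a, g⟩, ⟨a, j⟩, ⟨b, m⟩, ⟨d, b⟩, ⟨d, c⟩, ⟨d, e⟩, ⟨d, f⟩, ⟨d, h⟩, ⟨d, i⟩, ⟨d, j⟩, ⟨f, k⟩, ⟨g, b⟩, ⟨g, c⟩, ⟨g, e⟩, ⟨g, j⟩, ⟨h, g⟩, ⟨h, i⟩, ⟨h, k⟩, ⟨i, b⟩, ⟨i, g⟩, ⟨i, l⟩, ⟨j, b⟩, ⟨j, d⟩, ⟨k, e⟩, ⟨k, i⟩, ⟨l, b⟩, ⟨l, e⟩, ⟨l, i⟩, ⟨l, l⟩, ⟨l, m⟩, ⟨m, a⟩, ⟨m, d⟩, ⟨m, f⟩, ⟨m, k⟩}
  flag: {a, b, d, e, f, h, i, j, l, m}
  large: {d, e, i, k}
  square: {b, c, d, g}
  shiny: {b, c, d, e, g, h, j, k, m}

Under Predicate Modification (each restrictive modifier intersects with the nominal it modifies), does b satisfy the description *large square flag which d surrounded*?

⟦which d surrounded⟧ = {x : ⟨d, x⟩ ∈ ⟦surrounded⟧} = {b, c, e, f, h, i, j}
⟦flag⟧ = {a, b, d, e, f, h, i, j, l, m}
… ∩ ⟦which d surrounded⟧ = {a, b, d, e, f, h, i, j, l, m} ∩ {b, c, e, f, h, i, j} = {b, e, f, h, i, j}
… ∩ ⟦large⟧ = {b, e, f, h, i, j} ∩ {d, e, i, k} = {e, i}
… ∩ ⟦square⟧ = {e, i} ∩ {b, c, d, g} = ∅
⟦large square flag which d surrounded⟧ = ∅; b ∉ this set.

no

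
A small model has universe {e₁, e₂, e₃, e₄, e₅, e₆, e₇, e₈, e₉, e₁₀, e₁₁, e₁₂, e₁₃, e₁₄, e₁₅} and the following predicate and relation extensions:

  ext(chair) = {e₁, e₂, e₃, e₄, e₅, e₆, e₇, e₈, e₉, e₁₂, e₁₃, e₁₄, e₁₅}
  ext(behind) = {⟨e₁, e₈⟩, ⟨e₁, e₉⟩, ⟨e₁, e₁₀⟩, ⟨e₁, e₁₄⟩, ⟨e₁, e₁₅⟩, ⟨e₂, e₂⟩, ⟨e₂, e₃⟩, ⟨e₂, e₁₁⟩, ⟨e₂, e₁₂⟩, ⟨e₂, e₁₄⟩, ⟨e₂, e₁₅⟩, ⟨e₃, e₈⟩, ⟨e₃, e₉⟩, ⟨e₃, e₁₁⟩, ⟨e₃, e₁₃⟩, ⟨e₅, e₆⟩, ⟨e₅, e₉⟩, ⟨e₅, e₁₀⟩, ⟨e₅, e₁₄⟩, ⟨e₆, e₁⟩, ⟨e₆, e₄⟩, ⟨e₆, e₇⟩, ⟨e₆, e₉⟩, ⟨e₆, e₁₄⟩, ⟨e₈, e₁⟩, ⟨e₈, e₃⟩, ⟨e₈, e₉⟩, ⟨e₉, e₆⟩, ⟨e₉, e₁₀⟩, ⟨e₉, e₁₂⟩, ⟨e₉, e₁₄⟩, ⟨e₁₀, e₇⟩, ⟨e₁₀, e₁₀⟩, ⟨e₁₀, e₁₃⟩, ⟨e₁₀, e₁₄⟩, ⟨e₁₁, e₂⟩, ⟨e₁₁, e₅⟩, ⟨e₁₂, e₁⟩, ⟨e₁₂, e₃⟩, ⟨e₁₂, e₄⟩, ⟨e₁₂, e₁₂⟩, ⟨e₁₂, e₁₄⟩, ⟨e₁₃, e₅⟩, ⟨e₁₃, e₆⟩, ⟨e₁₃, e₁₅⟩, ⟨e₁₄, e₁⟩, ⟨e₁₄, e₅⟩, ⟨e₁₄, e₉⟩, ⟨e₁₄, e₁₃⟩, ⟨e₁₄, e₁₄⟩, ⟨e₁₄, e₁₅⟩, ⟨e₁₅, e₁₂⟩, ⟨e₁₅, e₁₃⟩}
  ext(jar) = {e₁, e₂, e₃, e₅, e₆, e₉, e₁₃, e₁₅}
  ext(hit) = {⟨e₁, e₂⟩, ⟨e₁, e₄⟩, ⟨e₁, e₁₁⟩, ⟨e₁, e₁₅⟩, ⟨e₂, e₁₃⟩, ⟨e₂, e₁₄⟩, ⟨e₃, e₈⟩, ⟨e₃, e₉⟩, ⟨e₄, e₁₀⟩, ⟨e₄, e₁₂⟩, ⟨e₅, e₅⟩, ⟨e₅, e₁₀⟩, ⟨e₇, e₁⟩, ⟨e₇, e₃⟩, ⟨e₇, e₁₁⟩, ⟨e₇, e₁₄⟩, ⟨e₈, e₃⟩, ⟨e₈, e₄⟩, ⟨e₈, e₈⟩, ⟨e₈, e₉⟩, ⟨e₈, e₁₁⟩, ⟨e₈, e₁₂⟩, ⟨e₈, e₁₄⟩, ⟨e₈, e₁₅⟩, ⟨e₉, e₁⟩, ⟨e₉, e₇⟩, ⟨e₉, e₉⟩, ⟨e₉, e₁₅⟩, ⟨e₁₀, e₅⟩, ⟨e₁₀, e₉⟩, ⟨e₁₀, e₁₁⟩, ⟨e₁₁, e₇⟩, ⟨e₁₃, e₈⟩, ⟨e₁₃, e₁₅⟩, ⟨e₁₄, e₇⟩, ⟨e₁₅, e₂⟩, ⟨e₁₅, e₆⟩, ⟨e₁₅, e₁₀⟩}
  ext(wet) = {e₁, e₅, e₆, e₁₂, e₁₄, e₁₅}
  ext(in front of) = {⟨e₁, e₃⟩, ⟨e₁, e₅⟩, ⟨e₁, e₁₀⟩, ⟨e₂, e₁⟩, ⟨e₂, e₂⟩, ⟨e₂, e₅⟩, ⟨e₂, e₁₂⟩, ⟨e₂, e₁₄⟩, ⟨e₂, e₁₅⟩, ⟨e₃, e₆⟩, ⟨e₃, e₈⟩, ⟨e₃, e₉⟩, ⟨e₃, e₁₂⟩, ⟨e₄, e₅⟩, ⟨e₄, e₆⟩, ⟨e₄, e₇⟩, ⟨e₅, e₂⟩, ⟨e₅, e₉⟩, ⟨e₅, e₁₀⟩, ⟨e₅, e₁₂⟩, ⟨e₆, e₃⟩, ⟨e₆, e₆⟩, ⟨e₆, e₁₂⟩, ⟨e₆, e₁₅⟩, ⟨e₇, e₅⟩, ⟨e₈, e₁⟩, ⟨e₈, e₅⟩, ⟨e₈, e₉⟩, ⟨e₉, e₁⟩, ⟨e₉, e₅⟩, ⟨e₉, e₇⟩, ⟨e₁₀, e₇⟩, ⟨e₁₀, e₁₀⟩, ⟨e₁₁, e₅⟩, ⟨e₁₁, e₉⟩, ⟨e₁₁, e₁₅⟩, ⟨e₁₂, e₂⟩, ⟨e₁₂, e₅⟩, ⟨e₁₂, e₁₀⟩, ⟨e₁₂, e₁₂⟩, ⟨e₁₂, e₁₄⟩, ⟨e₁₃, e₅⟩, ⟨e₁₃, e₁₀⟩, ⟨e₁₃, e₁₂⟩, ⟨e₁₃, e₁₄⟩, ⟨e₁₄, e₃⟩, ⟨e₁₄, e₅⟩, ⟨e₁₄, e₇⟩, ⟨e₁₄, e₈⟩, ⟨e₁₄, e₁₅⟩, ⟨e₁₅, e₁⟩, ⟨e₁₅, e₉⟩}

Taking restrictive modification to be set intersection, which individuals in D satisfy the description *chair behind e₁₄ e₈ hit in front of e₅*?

⟦behind e₁₄⟧ = {x : ⟨x, e₁₄⟩ ∈ ⟦behind⟧} = {e₁, e₂, e₅, e₆, e₉, e₁₀, e₁₂, e₁₄}
⟦e₈ hit⟧ = {x : ⟨e₈, x⟩ ∈ ⟦hit⟧} = {e₃, e₄, e₈, e₉, e₁₁, e₁₂, e₁₄, e₁₅}
⟦in front of e₅⟧ = {x : ⟨x, e₅⟩ ∈ ⟦in front of⟧} = {e₁, e₂, e₄, e₇, e₈, e₉, e₁₁, e₁₂, e₁₃, e₁₄}
⟦chair⟧ = {e₁, e₂, e₃, e₄, e₅, e₆, e₇, e₈, e₉, e₁₂, e₁₃, e₁₄, e₁₅}
… ∩ ⟦behind e₁₄⟧ = {e₁, e₂, e₃, e₄, e₅, e₆, e₇, e₈, e₉, e₁₂, e₁₃, e₁₄, e₁₅} ∩ {e₁, e₂, e₅, e₆, e₉, e₁₀, e₁₂, e₁₄} = {e₁, e₂, e₅, e₆, e₉, e₁₂, e₁₄}
… ∩ ⟦e₈ hit⟧ = {e₁, e₂, e₅, e₆, e₉, e₁₂, e₁₄} ∩ {e₃, e₄, e₈, e₉, e₁₁, e₁₂, e₁₄, e₁₅} = {e₉, e₁₂, e₁₄}
… ∩ ⟦in front of e₅⟧ = {e₉, e₁₂, e₁₄} ∩ {e₁, e₂, e₄, e₇, e₈, e₉, e₁₁, e₁₂, e₁₃, e₁₄} = {e₉, e₁₂, e₁₄}
So ⟦chair behind e₁₄ e₈ hit in front of e₅⟧ = {e₉, e₁₂, e₁₄}.

{e₉, e₁₂, e₁₄}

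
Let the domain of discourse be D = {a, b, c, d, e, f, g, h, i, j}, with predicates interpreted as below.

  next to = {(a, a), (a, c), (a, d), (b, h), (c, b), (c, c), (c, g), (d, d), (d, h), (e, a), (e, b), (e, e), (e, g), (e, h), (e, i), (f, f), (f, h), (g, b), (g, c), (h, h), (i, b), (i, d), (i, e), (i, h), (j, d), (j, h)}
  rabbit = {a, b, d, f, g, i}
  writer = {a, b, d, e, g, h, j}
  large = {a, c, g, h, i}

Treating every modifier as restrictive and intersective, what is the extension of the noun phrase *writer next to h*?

{b, d, e, h, j}

⟦next to h⟧ = {x : ⟨x, h⟩ ∈ ⟦next to⟧} = {b, d, e, f, h, i, j}
⟦writer⟧ = {a, b, d, e, g, h, j}
… ∩ ⟦next to h⟧ = {a, b, d, e, g, h, j} ∩ {b, d, e, f, h, i, j} = {b, d, e, h, j}
So ⟦writer next to h⟧ = {b, d, e, h, j}.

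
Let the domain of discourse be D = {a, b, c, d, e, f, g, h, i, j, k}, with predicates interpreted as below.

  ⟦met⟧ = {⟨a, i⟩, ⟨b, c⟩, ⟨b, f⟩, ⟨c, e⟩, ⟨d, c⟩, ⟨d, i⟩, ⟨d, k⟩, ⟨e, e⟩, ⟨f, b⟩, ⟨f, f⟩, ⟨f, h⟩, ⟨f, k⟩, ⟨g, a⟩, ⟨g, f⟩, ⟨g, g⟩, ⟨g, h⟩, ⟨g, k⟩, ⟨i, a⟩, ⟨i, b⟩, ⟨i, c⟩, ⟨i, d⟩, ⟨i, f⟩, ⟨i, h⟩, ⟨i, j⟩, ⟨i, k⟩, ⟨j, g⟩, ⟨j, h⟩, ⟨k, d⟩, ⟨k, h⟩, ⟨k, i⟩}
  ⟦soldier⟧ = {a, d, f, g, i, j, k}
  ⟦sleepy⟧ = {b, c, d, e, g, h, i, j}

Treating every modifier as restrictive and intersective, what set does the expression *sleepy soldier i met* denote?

{d, j}

⟦i met⟧ = {x : ⟨i, x⟩ ∈ ⟦met⟧} = {a, b, c, d, f, h, j, k}
⟦soldier⟧ = {a, d, f, g, i, j, k}
… ∩ ⟦i met⟧ = {a, d, f, g, i, j, k} ∩ {a, b, c, d, f, h, j, k} = {a, d, f, j, k}
… ∩ ⟦sleepy⟧ = {a, d, f, j, k} ∩ {b, c, d, e, g, h, i, j} = {d, j}
So ⟦sleepy soldier i met⟧ = {d, j}.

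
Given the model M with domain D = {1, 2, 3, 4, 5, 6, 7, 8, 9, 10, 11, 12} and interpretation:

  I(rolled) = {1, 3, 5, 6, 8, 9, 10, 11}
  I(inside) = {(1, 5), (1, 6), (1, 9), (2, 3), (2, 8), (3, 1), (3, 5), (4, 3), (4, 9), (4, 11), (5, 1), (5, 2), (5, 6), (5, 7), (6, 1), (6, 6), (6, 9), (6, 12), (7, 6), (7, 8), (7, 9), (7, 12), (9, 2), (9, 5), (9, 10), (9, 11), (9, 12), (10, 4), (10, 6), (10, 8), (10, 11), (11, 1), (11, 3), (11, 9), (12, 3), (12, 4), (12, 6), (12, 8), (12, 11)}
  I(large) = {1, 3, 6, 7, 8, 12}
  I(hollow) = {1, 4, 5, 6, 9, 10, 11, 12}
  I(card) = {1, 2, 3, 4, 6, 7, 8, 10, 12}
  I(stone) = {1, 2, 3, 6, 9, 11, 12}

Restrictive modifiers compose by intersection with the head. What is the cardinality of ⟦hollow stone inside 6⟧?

3

⟦inside 6⟧ = {x : ⟨x, 6⟩ ∈ ⟦inside⟧} = {1, 5, 6, 7, 10, 12}
⟦stone⟧ = {1, 2, 3, 6, 9, 11, 12}
… ∩ ⟦inside 6⟧ = {1, 2, 3, 6, 9, 11, 12} ∩ {1, 5, 6, 7, 10, 12} = {1, 6, 12}
… ∩ ⟦hollow⟧ = {1, 6, 12} ∩ {1, 4, 5, 6, 9, 10, 11, 12} = {1, 6, 12}
⟦hollow stone inside 6⟧ = {1, 6, 12}, so the cardinality is 3.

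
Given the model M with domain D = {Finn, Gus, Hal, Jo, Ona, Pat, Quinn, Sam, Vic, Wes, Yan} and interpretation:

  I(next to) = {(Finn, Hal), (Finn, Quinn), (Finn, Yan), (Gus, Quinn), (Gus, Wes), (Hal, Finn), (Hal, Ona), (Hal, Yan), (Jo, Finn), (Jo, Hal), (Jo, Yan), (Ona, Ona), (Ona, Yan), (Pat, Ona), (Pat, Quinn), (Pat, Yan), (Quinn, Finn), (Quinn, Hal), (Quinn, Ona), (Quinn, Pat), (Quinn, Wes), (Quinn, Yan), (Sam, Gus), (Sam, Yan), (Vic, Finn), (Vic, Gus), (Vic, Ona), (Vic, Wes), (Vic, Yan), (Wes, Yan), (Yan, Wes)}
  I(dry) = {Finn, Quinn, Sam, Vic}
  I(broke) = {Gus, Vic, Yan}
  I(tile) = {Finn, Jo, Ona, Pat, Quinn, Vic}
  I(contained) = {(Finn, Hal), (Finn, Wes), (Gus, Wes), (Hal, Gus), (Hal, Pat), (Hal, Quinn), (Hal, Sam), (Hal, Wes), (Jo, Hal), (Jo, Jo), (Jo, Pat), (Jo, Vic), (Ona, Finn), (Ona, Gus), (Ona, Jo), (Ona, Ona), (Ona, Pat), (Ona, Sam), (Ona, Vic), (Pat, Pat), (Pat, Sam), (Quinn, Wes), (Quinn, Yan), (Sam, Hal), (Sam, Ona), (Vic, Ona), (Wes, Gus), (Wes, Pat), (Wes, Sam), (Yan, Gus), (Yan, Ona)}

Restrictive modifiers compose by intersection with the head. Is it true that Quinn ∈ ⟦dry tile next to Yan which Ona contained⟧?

no

⟦next to Yan⟧ = {x : ⟨x, Yan⟩ ∈ ⟦next to⟧} = {Finn, Hal, Jo, Ona, Pat, Quinn, Sam, Vic, Wes}
⟦which Ona contained⟧ = {x : ⟨Ona, x⟩ ∈ ⟦contained⟧} = {Finn, Gus, Jo, Ona, Pat, Sam, Vic}
⟦tile⟧ = {Finn, Jo, Ona, Pat, Quinn, Vic}
… ∩ ⟦next to Yan⟧ = {Finn, Jo, Ona, Pat, Quinn, Vic} ∩ {Finn, Hal, Jo, Ona, Pat, Quinn, Sam, Vic, Wes} = {Finn, Jo, Ona, Pat, Quinn, Vic}
… ∩ ⟦which Ona contained⟧ = {Finn, Jo, Ona, Pat, Quinn, Vic} ∩ {Finn, Gus, Jo, Ona, Pat, Sam, Vic} = {Finn, Jo, Ona, Pat, Vic}
… ∩ ⟦dry⟧ = {Finn, Jo, Ona, Pat, Vic} ∩ {Finn, Quinn, Sam, Vic} = {Finn, Vic}
⟦dry tile next to Yan which Ona contained⟧ = {Finn, Vic}; Quinn ∉ this set.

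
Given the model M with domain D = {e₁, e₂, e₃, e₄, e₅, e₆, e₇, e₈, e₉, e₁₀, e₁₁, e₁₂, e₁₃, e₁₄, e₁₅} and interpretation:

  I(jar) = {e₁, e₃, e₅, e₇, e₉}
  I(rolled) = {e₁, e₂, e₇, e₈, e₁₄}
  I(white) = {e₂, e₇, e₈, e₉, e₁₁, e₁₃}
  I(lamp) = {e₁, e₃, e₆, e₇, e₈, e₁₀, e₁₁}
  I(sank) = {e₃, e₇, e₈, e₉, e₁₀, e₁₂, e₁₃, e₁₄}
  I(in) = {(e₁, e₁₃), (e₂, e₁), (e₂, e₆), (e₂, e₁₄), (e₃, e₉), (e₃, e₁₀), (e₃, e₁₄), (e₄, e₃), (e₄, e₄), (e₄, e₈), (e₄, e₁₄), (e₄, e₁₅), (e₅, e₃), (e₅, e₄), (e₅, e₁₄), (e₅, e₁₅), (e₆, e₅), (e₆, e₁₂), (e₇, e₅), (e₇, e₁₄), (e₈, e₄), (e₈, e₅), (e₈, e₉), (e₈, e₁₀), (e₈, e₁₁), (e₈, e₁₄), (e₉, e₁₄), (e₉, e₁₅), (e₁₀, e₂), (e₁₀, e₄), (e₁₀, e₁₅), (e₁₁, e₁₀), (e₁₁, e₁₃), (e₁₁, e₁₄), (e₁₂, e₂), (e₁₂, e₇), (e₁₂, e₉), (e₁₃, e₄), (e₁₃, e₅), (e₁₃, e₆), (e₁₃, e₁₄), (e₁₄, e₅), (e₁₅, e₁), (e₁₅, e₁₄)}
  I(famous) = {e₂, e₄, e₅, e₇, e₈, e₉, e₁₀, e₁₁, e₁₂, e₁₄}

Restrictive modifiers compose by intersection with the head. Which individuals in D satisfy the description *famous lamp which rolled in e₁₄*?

⟦which rolled⟧ = ⟦rolled⟧ = {e₁, e₂, e₇, e₈, e₁₄}
⟦in e₁₄⟧ = {x : ⟨x, e₁₄⟩ ∈ ⟦in⟧} = {e₂, e₃, e₄, e₅, e₇, e₈, e₉, e₁₁, e₁₃, e₁₅}
⟦lamp⟧ = {e₁, e₃, e₆, e₇, e₈, e₁₀, e₁₁}
… ∩ ⟦which rolled⟧ = {e₁, e₃, e₆, e₇, e₈, e₁₀, e₁₁} ∩ {e₁, e₂, e₇, e₈, e₁₄} = {e₁, e₇, e₈}
… ∩ ⟦in e₁₄⟧ = {e₁, e₇, e₈} ∩ {e₂, e₃, e₄, e₅, e₇, e₈, e₉, e₁₁, e₁₃, e₁₅} = {e₇, e₈}
… ∩ ⟦famous⟧ = {e₇, e₈} ∩ {e₂, e₄, e₅, e₇, e₈, e₉, e₁₀, e₁₁, e₁₂, e₁₄} = {e₇, e₈}
So ⟦famous lamp which rolled in e₁₄⟧ = {e₇, e₈}.

{e₇, e₈}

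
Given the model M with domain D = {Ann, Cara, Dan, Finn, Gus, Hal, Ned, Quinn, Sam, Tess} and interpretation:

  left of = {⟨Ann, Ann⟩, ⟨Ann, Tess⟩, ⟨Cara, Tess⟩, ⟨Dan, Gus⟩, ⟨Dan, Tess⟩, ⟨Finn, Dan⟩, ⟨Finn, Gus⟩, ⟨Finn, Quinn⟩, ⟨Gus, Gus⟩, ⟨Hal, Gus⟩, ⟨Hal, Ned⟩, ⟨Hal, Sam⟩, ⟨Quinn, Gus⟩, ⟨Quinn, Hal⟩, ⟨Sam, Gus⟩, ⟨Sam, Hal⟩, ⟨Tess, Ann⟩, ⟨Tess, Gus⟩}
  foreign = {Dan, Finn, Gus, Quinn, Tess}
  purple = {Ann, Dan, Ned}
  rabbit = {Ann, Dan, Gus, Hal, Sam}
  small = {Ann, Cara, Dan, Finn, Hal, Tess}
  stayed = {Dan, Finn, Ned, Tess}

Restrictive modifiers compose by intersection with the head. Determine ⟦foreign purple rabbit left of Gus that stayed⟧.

{Dan}

⟦left of Gus⟧ = {x : ⟨x, Gus⟩ ∈ ⟦left of⟧} = {Dan, Finn, Gus, Hal, Quinn, Sam, Tess}
⟦that stayed⟧ = ⟦stayed⟧ = {Dan, Finn, Ned, Tess}
⟦rabbit⟧ = {Ann, Dan, Gus, Hal, Sam}
… ∩ ⟦left of Gus⟧ = {Ann, Dan, Gus, Hal, Sam} ∩ {Dan, Finn, Gus, Hal, Quinn, Sam, Tess} = {Dan, Gus, Hal, Sam}
… ∩ ⟦that stayed⟧ = {Dan, Gus, Hal, Sam} ∩ {Dan, Finn, Ned, Tess} = {Dan}
… ∩ ⟦foreign⟧ = {Dan} ∩ {Dan, Finn, Gus, Quinn, Tess} = {Dan}
… ∩ ⟦purple⟧ = {Dan} ∩ {Ann, Dan, Ned} = {Dan}
So ⟦foreign purple rabbit left of Gus that stayed⟧ = {Dan}.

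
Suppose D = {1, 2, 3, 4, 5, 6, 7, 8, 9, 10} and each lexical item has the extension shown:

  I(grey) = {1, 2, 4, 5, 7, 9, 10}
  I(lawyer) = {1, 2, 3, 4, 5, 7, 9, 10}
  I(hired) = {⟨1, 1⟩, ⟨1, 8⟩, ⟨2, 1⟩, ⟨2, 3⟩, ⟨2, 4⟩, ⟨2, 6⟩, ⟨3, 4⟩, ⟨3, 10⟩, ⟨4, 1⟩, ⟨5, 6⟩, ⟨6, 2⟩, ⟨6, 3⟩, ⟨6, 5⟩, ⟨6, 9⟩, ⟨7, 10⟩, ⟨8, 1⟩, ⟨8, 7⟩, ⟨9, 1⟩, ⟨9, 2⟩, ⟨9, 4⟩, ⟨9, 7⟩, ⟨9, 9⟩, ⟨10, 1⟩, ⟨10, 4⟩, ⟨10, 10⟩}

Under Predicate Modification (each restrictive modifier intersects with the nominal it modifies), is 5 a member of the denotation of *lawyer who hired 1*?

no

⟦who hired 1⟧ = {x : ⟨x, 1⟩ ∈ ⟦hired⟧} = {1, 2, 4, 8, 9, 10}
⟦lawyer⟧ = {1, 2, 3, 4, 5, 7, 9, 10}
… ∩ ⟦who hired 1⟧ = {1, 2, 3, 4, 5, 7, 9, 10} ∩ {1, 2, 4, 8, 9, 10} = {1, 2, 4, 9, 10}
⟦lawyer who hired 1⟧ = {1, 2, 4, 9, 10}; 5 ∉ this set.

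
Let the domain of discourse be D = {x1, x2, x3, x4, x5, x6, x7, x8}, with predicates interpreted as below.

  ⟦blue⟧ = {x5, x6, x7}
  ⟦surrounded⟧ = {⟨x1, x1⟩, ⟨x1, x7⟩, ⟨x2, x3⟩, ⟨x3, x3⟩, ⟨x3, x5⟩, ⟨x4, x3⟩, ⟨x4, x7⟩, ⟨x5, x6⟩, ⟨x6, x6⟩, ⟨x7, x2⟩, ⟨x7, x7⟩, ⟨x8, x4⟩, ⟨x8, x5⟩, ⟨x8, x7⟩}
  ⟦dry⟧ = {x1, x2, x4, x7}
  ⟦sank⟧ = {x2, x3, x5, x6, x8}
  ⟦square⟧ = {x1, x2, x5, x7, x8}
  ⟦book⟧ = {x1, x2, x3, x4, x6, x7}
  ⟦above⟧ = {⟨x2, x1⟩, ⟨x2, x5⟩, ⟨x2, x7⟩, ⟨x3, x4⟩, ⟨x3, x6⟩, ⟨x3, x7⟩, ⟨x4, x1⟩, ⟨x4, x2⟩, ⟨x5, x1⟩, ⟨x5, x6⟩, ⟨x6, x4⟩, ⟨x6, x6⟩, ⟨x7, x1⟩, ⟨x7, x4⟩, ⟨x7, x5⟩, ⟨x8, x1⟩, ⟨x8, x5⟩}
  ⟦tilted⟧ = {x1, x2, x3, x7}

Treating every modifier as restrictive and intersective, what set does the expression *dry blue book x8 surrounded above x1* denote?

⟦x8 surrounded⟧ = {x : ⟨x8, x⟩ ∈ ⟦surrounded⟧} = {x4, x5, x7}
⟦above x1⟧ = {x : ⟨x, x1⟩ ∈ ⟦above⟧} = {x2, x4, x5, x7, x8}
⟦book⟧ = {x1, x2, x3, x4, x6, x7}
… ∩ ⟦x8 surrounded⟧ = {x1, x2, x3, x4, x6, x7} ∩ {x4, x5, x7} = {x4, x7}
… ∩ ⟦above x1⟧ = {x4, x7} ∩ {x2, x4, x5, x7, x8} = {x4, x7}
… ∩ ⟦dry⟧ = {x4, x7} ∩ {x1, x2, x4, x7} = {x4, x7}
… ∩ ⟦blue⟧ = {x4, x7} ∩ {x5, x6, x7} = {x7}
So ⟦dry blue book x8 surrounded above x1⟧ = {x7}.

{x7}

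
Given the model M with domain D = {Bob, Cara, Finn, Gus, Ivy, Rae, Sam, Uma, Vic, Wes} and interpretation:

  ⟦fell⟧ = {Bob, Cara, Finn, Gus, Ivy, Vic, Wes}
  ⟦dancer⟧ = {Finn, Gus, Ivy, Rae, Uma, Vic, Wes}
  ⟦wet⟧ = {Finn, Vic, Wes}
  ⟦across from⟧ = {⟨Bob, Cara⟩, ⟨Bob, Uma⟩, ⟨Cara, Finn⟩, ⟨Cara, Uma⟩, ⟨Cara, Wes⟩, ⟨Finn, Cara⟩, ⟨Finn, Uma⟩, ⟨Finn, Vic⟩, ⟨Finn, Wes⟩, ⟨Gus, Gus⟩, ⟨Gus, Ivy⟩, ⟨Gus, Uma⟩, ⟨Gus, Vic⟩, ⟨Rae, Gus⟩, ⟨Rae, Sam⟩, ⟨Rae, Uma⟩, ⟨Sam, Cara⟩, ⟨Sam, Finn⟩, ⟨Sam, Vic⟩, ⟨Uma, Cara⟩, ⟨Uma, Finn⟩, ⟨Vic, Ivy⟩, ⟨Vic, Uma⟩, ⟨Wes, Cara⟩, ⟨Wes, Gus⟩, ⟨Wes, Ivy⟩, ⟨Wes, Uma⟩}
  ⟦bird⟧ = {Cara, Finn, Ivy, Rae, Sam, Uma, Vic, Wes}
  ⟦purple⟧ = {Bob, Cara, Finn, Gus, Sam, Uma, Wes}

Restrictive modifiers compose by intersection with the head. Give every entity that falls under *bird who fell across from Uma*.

{Cara, Finn, Vic, Wes}

⟦who fell⟧ = ⟦fell⟧ = {Bob, Cara, Finn, Gus, Ivy, Vic, Wes}
⟦across from Uma⟧ = {x : ⟨x, Uma⟩ ∈ ⟦across from⟧} = {Bob, Cara, Finn, Gus, Rae, Vic, Wes}
⟦bird⟧ = {Cara, Finn, Ivy, Rae, Sam, Uma, Vic, Wes}
… ∩ ⟦who fell⟧ = {Cara, Finn, Ivy, Rae, Sam, Uma, Vic, Wes} ∩ {Bob, Cara, Finn, Gus, Ivy, Vic, Wes} = {Cara, Finn, Ivy, Vic, Wes}
… ∩ ⟦across from Uma⟧ = {Cara, Finn, Ivy, Vic, Wes} ∩ {Bob, Cara, Finn, Gus, Rae, Vic, Wes} = {Cara, Finn, Vic, Wes}
So ⟦bird who fell across from Uma⟧ = {Cara, Finn, Vic, Wes}.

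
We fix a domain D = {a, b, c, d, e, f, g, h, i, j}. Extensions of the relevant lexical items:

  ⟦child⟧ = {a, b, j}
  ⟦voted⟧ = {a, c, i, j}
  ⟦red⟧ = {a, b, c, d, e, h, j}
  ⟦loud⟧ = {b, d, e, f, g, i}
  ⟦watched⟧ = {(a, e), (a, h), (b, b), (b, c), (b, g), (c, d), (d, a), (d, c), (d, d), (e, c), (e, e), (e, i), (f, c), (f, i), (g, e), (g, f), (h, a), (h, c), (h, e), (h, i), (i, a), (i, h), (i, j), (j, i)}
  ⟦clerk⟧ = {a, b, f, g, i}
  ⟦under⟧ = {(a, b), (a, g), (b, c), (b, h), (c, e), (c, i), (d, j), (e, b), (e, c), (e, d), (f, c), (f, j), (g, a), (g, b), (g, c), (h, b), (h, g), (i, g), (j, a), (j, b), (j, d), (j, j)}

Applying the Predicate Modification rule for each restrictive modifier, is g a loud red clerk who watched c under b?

no

⟦who watched c⟧ = {x : ⟨x, c⟩ ∈ ⟦watched⟧} = {b, d, e, f, h}
⟦under b⟧ = {x : ⟨x, b⟩ ∈ ⟦under⟧} = {a, e, g, h, j}
⟦clerk⟧ = {a, b, f, g, i}
… ∩ ⟦who watched c⟧ = {a, b, f, g, i} ∩ {b, d, e, f, h} = {b, f}
… ∩ ⟦under b⟧ = {b, f} ∩ {a, e, g, h, j} = ∅
… ∩ ⟦loud⟧ = ∅ ∩ {b, d, e, f, g, i} = ∅
… ∩ ⟦red⟧ = ∅ ∩ {a, b, c, d, e, h, j} = ∅
⟦loud red clerk who watched c under b⟧ = ∅; g ∉ this set.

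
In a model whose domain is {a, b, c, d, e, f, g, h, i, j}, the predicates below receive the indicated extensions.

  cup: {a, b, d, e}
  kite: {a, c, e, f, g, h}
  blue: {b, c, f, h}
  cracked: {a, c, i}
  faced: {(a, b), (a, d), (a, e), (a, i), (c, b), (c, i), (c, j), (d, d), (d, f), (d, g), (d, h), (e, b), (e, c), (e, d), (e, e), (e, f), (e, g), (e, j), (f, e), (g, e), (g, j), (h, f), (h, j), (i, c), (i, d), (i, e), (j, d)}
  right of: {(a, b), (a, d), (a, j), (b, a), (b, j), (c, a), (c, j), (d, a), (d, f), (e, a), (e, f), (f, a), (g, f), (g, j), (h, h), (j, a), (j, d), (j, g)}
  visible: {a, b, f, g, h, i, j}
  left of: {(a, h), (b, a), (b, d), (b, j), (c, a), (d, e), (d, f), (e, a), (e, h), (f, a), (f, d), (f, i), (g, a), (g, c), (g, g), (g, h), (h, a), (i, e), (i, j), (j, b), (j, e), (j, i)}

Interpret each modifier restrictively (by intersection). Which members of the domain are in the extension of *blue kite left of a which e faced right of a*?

⟦left of a⟧ = {x : ⟨x, a⟩ ∈ ⟦left of⟧} = {b, c, e, f, g, h}
⟦which e faced⟧ = {x : ⟨e, x⟩ ∈ ⟦faced⟧} = {b, c, d, e, f, g, j}
⟦right of a⟧ = {x : ⟨x, a⟩ ∈ ⟦right of⟧} = {b, c, d, e, f, j}
⟦kite⟧ = {a, c, e, f, g, h}
… ∩ ⟦left of a⟧ = {a, c, e, f, g, h} ∩ {b, c, e, f, g, h} = {c, e, f, g, h}
… ∩ ⟦which e faced⟧ = {c, e, f, g, h} ∩ {b, c, d, e, f, g, j} = {c, e, f, g}
… ∩ ⟦right of a⟧ = {c, e, f, g} ∩ {b, c, d, e, f, j} = {c, e, f}
… ∩ ⟦blue⟧ = {c, e, f} ∩ {b, c, f, h} = {c, f}
So ⟦blue kite left of a which e faced right of a⟧ = {c, f}.

{c, f}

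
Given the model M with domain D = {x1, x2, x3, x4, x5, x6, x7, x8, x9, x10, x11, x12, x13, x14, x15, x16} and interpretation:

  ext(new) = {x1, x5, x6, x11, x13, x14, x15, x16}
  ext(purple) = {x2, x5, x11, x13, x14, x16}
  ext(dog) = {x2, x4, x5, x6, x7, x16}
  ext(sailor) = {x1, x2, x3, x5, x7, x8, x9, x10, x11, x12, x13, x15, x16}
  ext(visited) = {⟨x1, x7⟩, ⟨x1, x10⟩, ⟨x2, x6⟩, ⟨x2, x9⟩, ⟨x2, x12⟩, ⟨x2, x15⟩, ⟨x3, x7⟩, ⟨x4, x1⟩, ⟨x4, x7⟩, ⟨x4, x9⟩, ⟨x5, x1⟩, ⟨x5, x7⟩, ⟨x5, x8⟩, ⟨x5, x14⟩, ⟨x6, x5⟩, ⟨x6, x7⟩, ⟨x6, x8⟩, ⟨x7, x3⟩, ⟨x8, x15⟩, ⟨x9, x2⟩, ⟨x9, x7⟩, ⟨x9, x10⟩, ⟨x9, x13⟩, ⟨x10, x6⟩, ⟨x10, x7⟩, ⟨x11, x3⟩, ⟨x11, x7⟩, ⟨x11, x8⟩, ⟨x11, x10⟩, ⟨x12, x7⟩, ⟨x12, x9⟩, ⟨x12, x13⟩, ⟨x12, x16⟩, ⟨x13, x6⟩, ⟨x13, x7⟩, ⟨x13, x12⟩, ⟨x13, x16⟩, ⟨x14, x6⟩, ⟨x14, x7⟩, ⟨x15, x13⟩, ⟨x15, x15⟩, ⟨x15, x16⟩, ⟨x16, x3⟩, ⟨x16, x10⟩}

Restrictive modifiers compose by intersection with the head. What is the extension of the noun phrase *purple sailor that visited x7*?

⟦that visited x7⟧ = {x : ⟨x, x7⟩ ∈ ⟦visited⟧} = {x1, x3, x4, x5, x6, x9, x10, x11, x12, x13, x14}
⟦sailor⟧ = {x1, x2, x3, x5, x7, x8, x9, x10, x11, x12, x13, x15, x16}
… ∩ ⟦that visited x7⟧ = {x1, x2, x3, x5, x7, x8, x9, x10, x11, x12, x13, x15, x16} ∩ {x1, x3, x4, x5, x6, x9, x10, x11, x12, x13, x14} = {x1, x3, x5, x9, x10, x11, x12, x13}
… ∩ ⟦purple⟧ = {x1, x3, x5, x9, x10, x11, x12, x13} ∩ {x2, x5, x11, x13, x14, x16} = {x5, x11, x13}
So ⟦purple sailor that visited x7⟧ = {x5, x11, x13}.

{x5, x11, x13}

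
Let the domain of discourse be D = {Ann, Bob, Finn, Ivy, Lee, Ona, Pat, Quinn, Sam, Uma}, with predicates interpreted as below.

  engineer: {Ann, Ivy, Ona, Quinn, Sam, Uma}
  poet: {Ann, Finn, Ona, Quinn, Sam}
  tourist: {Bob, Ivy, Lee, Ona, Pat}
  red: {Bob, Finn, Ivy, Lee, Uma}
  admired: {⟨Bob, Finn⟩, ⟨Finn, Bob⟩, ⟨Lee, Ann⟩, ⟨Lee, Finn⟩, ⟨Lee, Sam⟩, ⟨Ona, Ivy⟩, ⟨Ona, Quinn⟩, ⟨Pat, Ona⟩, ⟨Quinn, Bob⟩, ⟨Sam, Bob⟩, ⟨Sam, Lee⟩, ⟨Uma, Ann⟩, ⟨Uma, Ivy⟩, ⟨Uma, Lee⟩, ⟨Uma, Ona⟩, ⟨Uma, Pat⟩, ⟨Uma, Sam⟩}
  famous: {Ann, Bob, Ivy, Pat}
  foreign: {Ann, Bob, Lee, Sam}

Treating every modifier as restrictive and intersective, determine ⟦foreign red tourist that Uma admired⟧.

{Lee}

⟦that Uma admired⟧ = {x : ⟨Uma, x⟩ ∈ ⟦admired⟧} = {Ann, Ivy, Lee, Ona, Pat, Sam}
⟦tourist⟧ = {Bob, Ivy, Lee, Ona, Pat}
… ∩ ⟦that Uma admired⟧ = {Bob, Ivy, Lee, Ona, Pat} ∩ {Ann, Ivy, Lee, Ona, Pat, Sam} = {Ivy, Lee, Ona, Pat}
… ∩ ⟦foreign⟧ = {Ivy, Lee, Ona, Pat} ∩ {Ann, Bob, Lee, Sam} = {Lee}
… ∩ ⟦red⟧ = {Lee} ∩ {Bob, Finn, Ivy, Lee, Uma} = {Lee}
So ⟦foreign red tourist that Uma admired⟧ = {Lee}.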